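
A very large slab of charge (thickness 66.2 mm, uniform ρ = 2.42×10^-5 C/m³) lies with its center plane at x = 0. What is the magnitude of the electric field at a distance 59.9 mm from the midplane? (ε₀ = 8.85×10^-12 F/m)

The point |x| = 59.9 mm lies outside the slab (half-thickness 0.0331 m). A symmetric pillbox spanning the full slab encloses Q_enc = ρ·d·A.
Flux = 2EA ⇒ E = |ρ|d/(2ε₀), independent of distance outside.
E = (2.42×10^-5)(0.0662)/(2·8.85×10^-12) = 9.05×10^4 N/C.

9.05×10^4 N/C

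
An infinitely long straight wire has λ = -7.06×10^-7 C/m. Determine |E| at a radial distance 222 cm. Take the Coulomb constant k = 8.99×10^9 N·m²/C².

E ≈ 5.72e3 N/C

Take a coaxial cylindrical Gaussian surface of radius r = 222 cm and length L.
Q_enc = λL, so λ_enc = -7.06×10^-7 C/m.
Applying ∮E·dA = Q_enc/ε₀ with the end caps contributing no flux:
E = 2k|λ_enc|/r = 2(8.99×10^9)(7.06×10^-7)/(2.22) = 5.72×10^3 N/C.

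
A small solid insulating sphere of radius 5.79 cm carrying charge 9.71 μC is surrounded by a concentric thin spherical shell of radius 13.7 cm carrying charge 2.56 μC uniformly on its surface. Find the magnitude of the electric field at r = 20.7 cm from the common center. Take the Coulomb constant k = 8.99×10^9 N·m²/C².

Symmetry ⇒ E = E(r) r̂. Gaussian sphere of radius r = 20.7 cm (r > 13.7 cm, enclosing both).
Q_enc = (9.71 μC) + (2.56 μC) = 1.227×10^-5 C.
Gauss's law: E·4πr² = Q_enc/ε₀.
E = k|Q_enc|/r² = (8.99×10^9)(1.227e-5)/(0.207)² = 2.57×10^6 N/C.

|E| = 2.57×10^6 N/C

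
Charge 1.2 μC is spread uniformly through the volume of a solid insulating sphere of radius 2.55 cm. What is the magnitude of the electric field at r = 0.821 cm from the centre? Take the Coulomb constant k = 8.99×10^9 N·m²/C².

Use a concentric Gaussian sphere at r = 0.821 cm (r < R).
Only the charge within r is enclosed: Q_enc = Q·(r/R)³ = (1.2 μC)·(0.821 cm/2.55 cm)³ = 4.005e-8 C.
Applying ∮E·dA = Q_enc/ε₀ with Φ = E(4πr²):
E = k|Q_enc|/r² = (8.99×10^9)(4.005×10^-8)/(0.00821)² = 5.34×10^6 N/C.

|E| ≈ 5.34×10^6 V/m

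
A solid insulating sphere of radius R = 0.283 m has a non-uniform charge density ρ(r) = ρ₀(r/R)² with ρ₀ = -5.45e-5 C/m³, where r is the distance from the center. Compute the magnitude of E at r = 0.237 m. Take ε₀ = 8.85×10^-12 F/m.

Take a concentric spherical Gaussian surface of radius r = 0.237 m (r < R).
Integrate the density: Q_enc = 4π ∫₀^r ρ₀(r'/R)^2 r'² dr' = 4πρ₀ r^5/(5·R²) = -1.279×10^-6 C.
Gauss's law: E·4πr² = Q_enc/ε₀.
E = |Q_enc|/(4πε₀r²) = (1.279×10^-6)/(4π·8.85×10^-12·(0.237)²) = 2.05×10^5 N/C.

|E| = 2.05×10^5 N/C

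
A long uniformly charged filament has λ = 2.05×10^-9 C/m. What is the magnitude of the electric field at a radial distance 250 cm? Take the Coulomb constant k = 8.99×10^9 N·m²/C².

Coaxial Gaussian cylinder, radius r = 250 cm, length L.
Q_enc = λL, so λ_enc = 2.05×10^-9 C/m.
Applying ∮E·dA = Q_enc/ε₀ with the end caps contributing no flux:
E = 2k|λ_enc|/r = 2(8.99×10^9)(2.05×10^-9)/(2.5) = 14.7 N/C.

E = 14.7 N/C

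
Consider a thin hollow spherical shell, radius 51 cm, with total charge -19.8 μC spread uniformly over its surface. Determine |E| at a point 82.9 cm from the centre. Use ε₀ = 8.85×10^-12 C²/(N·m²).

E = 2.59×10^5 N/C

By spherical symmetry E is radial; choose a Gaussian sphere of radius r = 82.9 cm (r > 51 cm).
The entire shell is enclosed: Q_enc = -1.98×10^-5 C.
Applying ∮E·dA = Q_enc/ε₀ with Φ = E(4πr²):
E = |Q_enc|/(4πε₀r²) = (1.98×10^-5)/(4π·8.85×10^-12·(0.829)²) = 2.59e5 N/C.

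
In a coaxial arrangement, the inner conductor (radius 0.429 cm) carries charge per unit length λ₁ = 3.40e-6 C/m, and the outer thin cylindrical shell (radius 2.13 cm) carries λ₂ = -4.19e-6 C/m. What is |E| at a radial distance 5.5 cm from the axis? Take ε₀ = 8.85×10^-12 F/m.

|E| ≈ 2.58×10^5 N/C

Coaxial Gaussian cylinder, radius r = 5.5 cm, length L (r > 2.13 cm, enclosing both).
λ_enc = λ₁ + λ₂ = (3.40e-6) + (-4.19×10^-6) = -7.90e-7 C/m.
By Gauss's law (flux through the curved wall only), E·2πrL = λ_enc L/ε₀.
E = |λ_enc|/(2πε₀r) = (7.90×10^-7)/(2π·8.85×10^-12·0.055) = 2.58×10^5 N/C.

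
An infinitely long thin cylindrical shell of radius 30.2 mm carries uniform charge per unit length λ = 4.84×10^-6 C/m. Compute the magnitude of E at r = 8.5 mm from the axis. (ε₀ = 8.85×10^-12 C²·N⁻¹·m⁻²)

E = 0

Take a coaxial cylindrical Gaussian surface of radius r = 8.5 mm and length L (r < 30.2 mm, inside the shell).
All the surface charge lies outside this cylinder: Q_enc = 0, hence E = 0.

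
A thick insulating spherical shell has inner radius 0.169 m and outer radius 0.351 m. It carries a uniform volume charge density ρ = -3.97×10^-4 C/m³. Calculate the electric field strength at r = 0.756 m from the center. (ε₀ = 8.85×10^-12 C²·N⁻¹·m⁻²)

By spherical symmetry E is radial; choose a Gaussian sphere of radius r = 0.756 m (r > 0.351 m, enclosing the whole shell).
Q_enc = ρ·(4π/3)(b³ − a³) = (-3.97×10^-4)·(4π/3)·((0.351)³ − (0.169)³) = -6.389e-5 C.
Since E is radial and uniform over the Gaussian sphere, Φ = E·4πr² = Q_enc/ε₀.
E = |Q_enc|/(4πε₀r²) = (6.389×10^-5)/(4π·8.85×10^-12·(0.756)²) = 1.01×10^6 N/C.

1.01×10^6 V/m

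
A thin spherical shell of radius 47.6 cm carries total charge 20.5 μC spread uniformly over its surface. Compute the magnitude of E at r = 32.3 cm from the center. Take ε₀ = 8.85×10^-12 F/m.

Use a concentric Gaussian sphere at r = 32.3 cm (inside the shell, r < 47.6 cm).
All the charge is outside the Gaussian surface: Q_enc = 0, hence E = 0 everywhere inside the shell.

|E| = 0 N/C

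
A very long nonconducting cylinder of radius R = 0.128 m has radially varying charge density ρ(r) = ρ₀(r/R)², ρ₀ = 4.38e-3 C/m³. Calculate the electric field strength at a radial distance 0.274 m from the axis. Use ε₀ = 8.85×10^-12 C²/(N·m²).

E ≈ 7.40×10^6 N/C

Take a coaxial cylindrical Gaussian surface of radius r = 0.274 m and length L (r > R, full charge per length enclosed).
λ_enc = 2π ∫₀^R ρ₀(r'/R)^2 r' dr' = 2πρ₀R²/4 = 1.127e-4 C/m.
Applying ∮E·dA = Q_enc/ε₀ with the end caps contributing no flux:
E = |λ_enc|/(2πε₀r) = (1.127×10^-4)/(2π·8.85×10^-12·0.274) = 7.40e6 N/C.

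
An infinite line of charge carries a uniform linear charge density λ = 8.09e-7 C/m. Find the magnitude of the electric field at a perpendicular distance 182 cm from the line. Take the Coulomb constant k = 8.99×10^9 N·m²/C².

E = 7.99×10^3 V/m

By cylindrical symmetry E is radial; use a coaxial Gaussian cylinder of radius 182 cm and length L.
Q_enc = λL, so λ_enc = 8.09×10^-7 C/m.
Since E is radial and uniform over the curved surface, Φ = E·2πrL = Q_enc/ε₀ = λ_enc L/ε₀.
E = 2k|λ_enc|/r = 2(8.99×10^9)(8.09e-7)/(1.82) = 7.99×10^3 N/C.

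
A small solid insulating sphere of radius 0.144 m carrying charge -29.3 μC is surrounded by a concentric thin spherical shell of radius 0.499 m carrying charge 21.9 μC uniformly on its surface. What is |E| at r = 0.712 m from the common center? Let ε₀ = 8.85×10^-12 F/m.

Use a concentric Gaussian sphere at r = 0.712 m (r > 0.499 m, enclosing both).
Q_enc = (-29.3 μC) + (21.9 μC) = -7.40×10^-6 C.
Since E is radial and uniform over the Gaussian sphere, Φ = E·4πr² = Q_enc/ε₀.
E = |Q_enc|/(4πε₀r²) = (7.40×10^-6)/(4π·8.85×10^-12·(0.712)²) = 1.31×10^5 N/C.

|E| ≈ 1.31e5 V/m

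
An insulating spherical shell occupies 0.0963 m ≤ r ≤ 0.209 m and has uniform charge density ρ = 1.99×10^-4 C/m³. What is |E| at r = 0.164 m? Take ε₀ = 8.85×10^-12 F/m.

E ≈ 9.80×10^5 N/C

By spherical symmetry E is radial; choose a Gaussian sphere of radius r = 0.164 m (within the shell material, 0.0963 m < r < 0.209 m).
Enclosed charge is the volume from a to r: Q_enc = (4π/3)ρ(r³ − a³) = 2.932×10^-6 C.
Since E is radial and uniform over the Gaussian sphere, Φ = E·4πr² = Q_enc/ε₀.
E = |Q_enc|/(4πε₀r²) = (2.932e-6)/(4π·8.85×10^-12·(0.164)²) = 9.80×10^5 N/C.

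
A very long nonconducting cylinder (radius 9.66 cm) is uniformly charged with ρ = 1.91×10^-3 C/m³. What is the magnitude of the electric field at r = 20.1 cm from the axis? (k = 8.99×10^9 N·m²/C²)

E = 5.01e6 V/m

Take a coaxial cylindrical Gaussian surface of radius r = 20.1 cm and length L (r > 9.66 cm, full cross-section enclosed).
λ_enc = ρ·πR² = (1.91e-3)π(0.0966)² = 5.599e-5 C/m.
Since E is radial and uniform over the curved surface, Φ = E·2πrL = Q_enc/ε₀ = λ_enc L/ε₀.
E = 2k|λ_enc|/r = 2(8.99×10^9)(5.599×10^-5)/(0.201) = 5.01×10^6 N/C.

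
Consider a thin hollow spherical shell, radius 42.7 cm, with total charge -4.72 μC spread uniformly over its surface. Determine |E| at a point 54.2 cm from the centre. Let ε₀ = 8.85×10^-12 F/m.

|E| = 1.44e5 N/C

Use a concentric Gaussian sphere at r = 54.2 cm (r > 42.7 cm).
The entire shell is enclosed: Q_enc = -4.72×10^-6 C.
Since E is radial and uniform over the Gaussian sphere, Φ = E·4πr² = Q_enc/ε₀.
E = |Q_enc|/(4πε₀r²) = (4.72×10^-6)/(4π·8.85×10^-12·(0.542)²) = 1.44×10^5 N/C.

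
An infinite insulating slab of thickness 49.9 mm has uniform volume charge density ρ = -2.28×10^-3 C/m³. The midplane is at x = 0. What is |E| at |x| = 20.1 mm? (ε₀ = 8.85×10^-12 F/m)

|E| = 5.18e6 V/m

By symmetry E is perpendicular to the slab. A Gaussian pillbox from −20.1 mm to +20.1 mm (face area A) lies entirely within the slab.
Q_enc = ρ·(2x)·A and flux = 2EA, so 2EA = 2ρxA/ε₀ ⇒ E = |ρ|x/ε₀.
E = (2.28×10^-3)(0.0201)/(8.85×10^-12) = 5.18×10^6 N/C.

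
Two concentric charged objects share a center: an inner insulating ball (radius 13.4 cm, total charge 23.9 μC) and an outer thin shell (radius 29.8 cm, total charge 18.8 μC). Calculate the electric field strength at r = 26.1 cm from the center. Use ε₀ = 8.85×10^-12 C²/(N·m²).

Take a concentric spherical Gaussian surface of radius r = 26.1 cm (between the bodies, 13.4 cm < r < 29.8 cm).
Only the inner charge is enclosed; the outer shell contributes nothing inside itself. Q_enc = 23.9 μC = 2.39e-5 C.
Applying ∮E·dA = Q_enc/ε₀ with Φ = E(4πr²):
E = |Q_enc|/(4πε₀r²) = (2.39×10^-5)/(4π·8.85×10^-12·(0.261)²) = 3.15e6 N/C.

E = 3.15e6 V/m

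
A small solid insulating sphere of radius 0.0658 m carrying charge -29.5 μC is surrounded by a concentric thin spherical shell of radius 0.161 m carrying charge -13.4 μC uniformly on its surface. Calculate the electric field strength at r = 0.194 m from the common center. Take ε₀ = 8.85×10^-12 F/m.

By spherical symmetry E is radial; choose a Gaussian sphere of radius r = 0.194 m (r > 0.161 m, enclosing both).
Q_enc = (-29.5 μC) + (-13.4 μC) = -4.29×10^-5 C.
Since E is radial and uniform over the Gaussian sphere, Φ = E·4πr² = Q_enc/ε₀.
E = |Q_enc|/(4πε₀r²) = (4.29×10^-5)/(4π·8.85×10^-12·(0.194)²) = 1.02e7 N/C.

|E| ≈ 1.02×10^7 N/C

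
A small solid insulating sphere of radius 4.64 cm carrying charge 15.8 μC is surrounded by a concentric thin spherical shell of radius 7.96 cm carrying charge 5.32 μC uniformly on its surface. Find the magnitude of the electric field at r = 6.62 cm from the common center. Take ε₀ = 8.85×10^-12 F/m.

Symmetry ⇒ E = E(r) r̂. Gaussian sphere of radius r = 6.62 cm (between the bodies, 4.64 cm < r < 7.96 cm).
Only the inner charge is enclosed; the outer shell contributes nothing inside itself. Q_enc = 15.8 μC = 1.58×10^-5 C.
By Gauss's law, ∮E·dA = E·4πr² = Q_enc/ε₀.
E = |Q_enc|/(4πε₀r²) = (1.58×10^-5)/(4π·8.85×10^-12·(0.0662)²) = 3.24e7 N/C.

|E| ≈ 3.24×10^7 V/m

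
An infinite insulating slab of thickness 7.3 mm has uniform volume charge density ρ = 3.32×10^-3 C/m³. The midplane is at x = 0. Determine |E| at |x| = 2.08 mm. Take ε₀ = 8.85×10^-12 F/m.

By symmetry E is perpendicular to the slab. A Gaussian pillbox from −2.08 mm to +2.08 mm (face area A) lies entirely within the slab.
Q_enc = ρ·(2x)·A and flux = 2EA, so 2EA = 2ρxA/ε₀ ⇒ E = |ρ|x/ε₀.
E = (3.32×10^-3)(0.00208)/(8.85×10^-12) = 7.80×10^5 N/C.

|E| ≈ 7.80e5 N/C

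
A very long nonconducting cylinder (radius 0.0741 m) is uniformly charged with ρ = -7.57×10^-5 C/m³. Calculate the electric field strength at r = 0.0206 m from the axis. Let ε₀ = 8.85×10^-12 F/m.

|E| = 8.81×10^4 N/C

Choose a coaxial cylinder of radius r = 0.0206 m (arbitrary length L) as the Gaussian surface (r < R).
Enclosed charge per unit length: λ_enc = ρ·πr² = (-7.57×10^-5)π(0.0206)² = -1.009×10^-7 C/m.
Applying ∮E·dA = Q_enc/ε₀ with the end caps contributing no flux:
E = |λ_enc|/(2πε₀r) = (1.009×10^-7)/(2π·8.85×10^-12·0.0206) = 8.81e4 N/C.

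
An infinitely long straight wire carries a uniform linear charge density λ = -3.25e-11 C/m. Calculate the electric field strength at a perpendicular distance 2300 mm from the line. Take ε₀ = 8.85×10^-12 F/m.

Coaxial Gaussian cylinder, radius r = 2300 mm, length L.
Q_enc = λL, so λ_enc = -3.25×10^-11 C/m.
Since E is radial and uniform over the curved surface, Φ = E·2πrL = Q_enc/ε₀ = λ_enc L/ε₀.
E = |λ_enc|/(2πε₀r) = (3.25×10^-11)/(2π·8.85×10^-12·2.3) = 0.254 N/C.

0.254 N/C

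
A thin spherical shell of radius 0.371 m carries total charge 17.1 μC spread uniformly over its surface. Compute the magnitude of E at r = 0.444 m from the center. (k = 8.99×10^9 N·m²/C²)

E ≈ 7.80×10^5 N/C

By spherical symmetry E is radial; choose a Gaussian sphere of radius r = 0.444 m (r > 0.371 m).
The entire shell is enclosed: Q_enc = 1.71e-5 C.
By Gauss's law, ∮E·dA = E·4πr² = Q_enc/ε₀.
E = k|Q_enc|/r² = (8.99×10^9)(1.71×10^-5)/(0.444)² = 7.80e5 N/C.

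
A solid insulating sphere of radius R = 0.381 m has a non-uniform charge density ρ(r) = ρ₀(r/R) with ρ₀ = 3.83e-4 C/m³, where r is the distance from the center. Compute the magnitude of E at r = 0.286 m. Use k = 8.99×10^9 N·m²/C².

By spherical symmetry E is radial; choose a Gaussian sphere of radius r = 0.286 m (r < R).
Q_enc = ∫₀^r ρ(r')·4πr'² dr' = (4πρ₀/R) ∫₀^r r'^3 dr' = 4πρ₀ r^4/(4·R) = 2.113×10^-5 C.
Since E is radial and uniform over the Gaussian sphere, Φ = E·4πr² = Q_enc/ε₀.
E = k|Q_enc|/r² = (8.99×10^9)(2.113×10^-5)/(0.286)² = 2.32×10^6 N/C.

|E| = 2.32×10^6 V/m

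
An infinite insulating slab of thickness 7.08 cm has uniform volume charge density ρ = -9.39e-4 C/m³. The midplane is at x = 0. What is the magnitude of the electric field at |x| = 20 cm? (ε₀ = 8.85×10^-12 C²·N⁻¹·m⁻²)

E ≈ 3.76×10^6 N/C

The point |x| = 20 cm lies outside the slab (half-thickness 0.0354 m). A symmetric pillbox spanning the full slab encloses Q_enc = ρ·d·A.
Flux = 2EA ⇒ E = |ρ|d/(2ε₀), independent of distance outside.
E = (9.39×10^-4)(0.0708)/(2·8.85×10^-12) = 3.76e6 N/C.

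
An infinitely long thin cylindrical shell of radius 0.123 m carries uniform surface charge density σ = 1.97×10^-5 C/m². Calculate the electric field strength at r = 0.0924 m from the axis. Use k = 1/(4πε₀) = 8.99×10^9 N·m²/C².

Take a coaxial cylindrical Gaussian surface of radius r = 0.0924 m and length L (r < 0.123 m, inside the shell).
No charge is enclosed, so Gauss's law gives E·2πrL = 0 ⇒ E = 0.

E = 0 (no enclosed charge)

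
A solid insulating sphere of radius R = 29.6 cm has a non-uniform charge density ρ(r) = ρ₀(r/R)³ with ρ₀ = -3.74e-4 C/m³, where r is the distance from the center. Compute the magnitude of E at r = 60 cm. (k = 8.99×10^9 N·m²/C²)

Use a concentric Gaussian sphere at r = 60 cm (r > R, all charge enclosed).
Q_enc = 4π ∫₀^R ρ₀(r'/R)^3 r'² dr' = 4πρ₀R³/6 = -2.031e-5 C.
Applying ∮E·dA = Q_enc/ε₀ with Φ = E(4πr²):
E = k|Q_enc|/r² = (8.99×10^9)(2.031×10^-5)/(0.6)² = 5.07×10^5 N/C.

5.07×10^5 V/m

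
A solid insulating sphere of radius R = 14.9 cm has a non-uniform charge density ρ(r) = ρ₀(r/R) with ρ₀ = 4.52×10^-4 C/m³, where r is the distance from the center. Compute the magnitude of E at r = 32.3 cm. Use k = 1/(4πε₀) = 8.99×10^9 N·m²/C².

By spherical symmetry E is radial; choose a Gaussian sphere of radius r = 32.3 cm (r > R, all charge enclosed).
Q_enc = 4π ∫₀^R ρ₀(r'/R)^1 r'² dr' = 4πρ₀R³/4 = 4.697e-6 C.
Since E is radial and uniform over the Gaussian sphere, Φ = E·4πr² = Q_enc/ε₀.
E = k|Q_enc|/r² = (8.99×10^9)(4.697×10^-6)/(0.323)² = 4.05×10^5 N/C.

E = 4.05×10^5 N/C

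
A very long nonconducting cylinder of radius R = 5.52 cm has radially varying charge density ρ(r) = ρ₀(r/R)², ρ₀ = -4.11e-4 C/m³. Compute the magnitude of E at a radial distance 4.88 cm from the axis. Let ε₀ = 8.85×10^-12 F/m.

4.43×10^5 N/C

By cylindrical symmetry E is radial; use a coaxial Gaussian cylinder of radius 4.88 cm and length L (r < R).
Integrating ρ over the cross-section to radius r: λ_enc = (2πρ₀/R²) ∫₀^r r'^3 dr' = 2πρ₀ r^4/(4·R²) = -1.202×10^-6 C/m.
Applying ∮E·dA = Q_enc/ε₀ with the end caps contributing no flux:
E = |λ_enc|/(2πε₀r) = (1.202×10^-6)/(2π·8.85×10^-12·0.0488) = 4.43×10^5 N/C.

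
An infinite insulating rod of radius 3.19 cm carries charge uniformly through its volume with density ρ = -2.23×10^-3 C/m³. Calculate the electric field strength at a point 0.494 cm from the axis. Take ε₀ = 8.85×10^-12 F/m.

6.22×10^5 N/C

By cylindrical symmetry E is radial; use a coaxial Gaussian cylinder of radius 0.494 cm and length L (r < R).
Enclosed charge per unit length: λ_enc = ρ·πr² = (-2.23e-3)π(0.00494)² = -1.71×10^-7 C/m.
Since E is radial and uniform over the curved surface, Φ = E·2πrL = Q_enc/ε₀ = λ_enc L/ε₀.
E = |λ_enc|/(2πε₀r) = (1.71×10^-7)/(2π·8.85×10^-12·0.00494) = 6.22×10^5 N/C.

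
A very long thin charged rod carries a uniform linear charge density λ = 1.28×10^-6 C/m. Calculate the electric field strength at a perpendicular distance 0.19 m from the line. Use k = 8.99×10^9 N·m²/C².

1.21×10^5 N/C

Coaxial Gaussian cylinder, radius r = 0.19 m, length L.
Q_enc = λL, so λ_enc = 1.28×10^-6 C/m.
Applying ∮E·dA = Q_enc/ε₀ with the end caps contributing no flux:
E = 2k|λ_enc|/r = 2(8.99×10^9)(1.28×10^-6)/(0.19) = 1.21×10^5 N/C.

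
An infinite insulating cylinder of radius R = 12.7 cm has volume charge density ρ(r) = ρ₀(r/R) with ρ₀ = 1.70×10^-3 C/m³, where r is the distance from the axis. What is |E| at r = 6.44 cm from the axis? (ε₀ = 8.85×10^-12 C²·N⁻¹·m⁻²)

E ≈ 2.09×10^6 N/C

Choose a coaxial cylinder of radius r = 6.44 cm (arbitrary length L) as the Gaussian surface (r < R).
Integrating ρ over the cross-section to radius r: λ_enc = (2πρ₀/R) ∫₀^r r'^2 dr' = 2πρ₀ r^3/(3·R) = 7.488e-6 C/m.
Since E is radial and uniform over the curved surface, Φ = E·2πrL = Q_enc/ε₀ = λ_enc L/ε₀.
E = |λ_enc|/(2πε₀r) = (7.488×10^-6)/(2π·8.85×10^-12·0.0644) = 2.09×10^6 N/C.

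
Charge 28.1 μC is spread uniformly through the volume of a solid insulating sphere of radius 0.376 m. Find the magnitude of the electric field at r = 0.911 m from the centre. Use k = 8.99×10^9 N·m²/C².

E = 3.04×10^5 N/C

Take a concentric spherical Gaussian surface of radius r = 0.911 m (r > R, so the entire charge is enclosed).
Q_enc = 28.1 μC = 2.81e-5 C.
Since E is radial and uniform over the Gaussian sphere, Φ = E·4πr² = Q_enc/ε₀.
E = k|Q_enc|/r² = (8.99×10^9)(2.81×10^-5)/(0.911)² = 3.04e5 N/C.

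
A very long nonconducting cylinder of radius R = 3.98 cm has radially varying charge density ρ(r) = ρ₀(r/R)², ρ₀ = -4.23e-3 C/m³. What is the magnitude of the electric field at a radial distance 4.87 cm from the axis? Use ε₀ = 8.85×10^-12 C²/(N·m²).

E = 3.89×10^6 V/m

By cylindrical symmetry E is radial; use a coaxial Gaussian cylinder of radius 4.87 cm and length L (r > R, full charge per length enclosed).
λ_enc = 2π ∫₀^R ρ₀(r'/R)^2 r' dr' = 2πρ₀R²/4 = -1.053×10^-5 C/m.
Gauss's law: E·2πrL = λ_enc L/ε₀.
E = |λ_enc|/(2πε₀r) = (1.053×10^-5)/(2π·8.85×10^-12·0.0487) = 3.89×10^6 N/C.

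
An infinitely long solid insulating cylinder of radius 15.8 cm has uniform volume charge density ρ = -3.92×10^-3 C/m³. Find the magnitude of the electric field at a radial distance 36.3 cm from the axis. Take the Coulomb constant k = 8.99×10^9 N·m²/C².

Coaxial Gaussian cylinder, radius r = 36.3 cm, length L (r > 15.8 cm, full cross-section enclosed).
λ_enc = ρ·πR² = (-3.92×10^-3)π(0.158)² = -3.074e-4 C/m.
Gauss's law: E·2πrL = λ_enc L/ε₀.
E = 2k|λ_enc|/r = 2(8.99×10^9)(3.074×10^-4)/(0.363) = 1.52×10^7 N/C.

1.52×10^7 N/C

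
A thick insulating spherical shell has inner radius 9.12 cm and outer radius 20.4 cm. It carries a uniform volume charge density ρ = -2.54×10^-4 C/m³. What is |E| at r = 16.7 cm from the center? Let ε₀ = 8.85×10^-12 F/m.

E ≈ 1.34×10^6 N/C

Use a concentric Gaussian sphere at r = 16.7 cm (within the shell material, 9.12 cm < r < 20.4 cm).
Only the shell between 9.12 cm and r is enclosed: Q_enc = ρ·(4π/3)(r³ − a³) = (-2.54e-4)·(4π/3)·((0.167)³ − (0.0912)³) = -4.148×10^-6 C.
Applying ∮E·dA = Q_enc/ε₀ with Φ = E(4πr²):
E = |Q_enc|/(4πε₀r²) = (4.148e-6)/(4π·8.85×10^-12·(0.167)²) = 1.34×10^6 N/C.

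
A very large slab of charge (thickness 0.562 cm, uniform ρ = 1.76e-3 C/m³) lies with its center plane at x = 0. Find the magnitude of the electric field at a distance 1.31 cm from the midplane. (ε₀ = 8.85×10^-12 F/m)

The point |x| = 1.31 cm lies outside the slab (half-thickness 0.00281 m). A symmetric pillbox spanning the full slab encloses Q_enc = ρ·d·A.
Flux = 2EA ⇒ E = |ρ|d/(2ε₀), independent of distance outside.
E = (1.76×10^-3)(0.00562)/(2·8.85×10^-12) = 5.59×10^5 N/C.

|E| ≈ 5.59×10^5 N/C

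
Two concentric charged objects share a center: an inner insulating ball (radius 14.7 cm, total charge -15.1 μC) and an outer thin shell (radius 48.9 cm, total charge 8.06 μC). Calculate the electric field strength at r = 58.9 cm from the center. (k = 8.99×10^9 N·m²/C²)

E ≈ 1.82×10^5 N/C

Symmetry ⇒ E = E(r) r̂. Gaussian sphere of radius r = 58.9 cm (r > 48.9 cm, enclosing both).
Q_enc = (-15.1 μC) + (8.06 μC) = -7.04×10^-6 C.
Gauss's law: E·4πr² = Q_enc/ε₀.
E = k|Q_enc|/r² = (8.99×10^9)(7.04×10^-6)/(0.589)² = 1.82e5 N/C.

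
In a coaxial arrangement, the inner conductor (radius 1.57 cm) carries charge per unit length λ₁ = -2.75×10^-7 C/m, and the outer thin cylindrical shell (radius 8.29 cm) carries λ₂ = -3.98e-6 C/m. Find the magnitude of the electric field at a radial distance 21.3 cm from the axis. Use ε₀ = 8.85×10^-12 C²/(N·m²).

By cylindrical symmetry E is radial; use a coaxial Gaussian cylinder of radius 21.3 cm and length L (r > 8.29 cm, enclosing both).
λ_enc = λ₁ + λ₂ = (-2.75e-7) + (-3.98e-6) = -4.255×10^-6 C/m.
Gauss's law: E·2πrL = λ_enc L/ε₀.
E = |λ_enc|/(2πε₀r) = (4.255e-6)/(2π·8.85×10^-12·0.213) = 3.59e5 N/C.

|E| ≈ 3.59e5 N/C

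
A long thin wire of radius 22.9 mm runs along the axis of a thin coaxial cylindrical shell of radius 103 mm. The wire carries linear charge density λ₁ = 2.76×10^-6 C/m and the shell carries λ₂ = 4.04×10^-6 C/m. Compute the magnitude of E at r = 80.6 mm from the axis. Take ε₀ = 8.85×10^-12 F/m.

Coaxial Gaussian cylinder, radius r = 80.6 mm, length L (between the conductors, 22.9 mm < r < 103 mm).
The shell at 103 mm lies outside the Gaussian surface, so λ_enc = λ₁ = 2.76×10^-6 C/m.
Gauss's law: E·2πrL = λ_enc L/ε₀.
E = |λ_enc|/(2πε₀r) = (2.76e-6)/(2π·8.85×10^-12·0.0806) = 6.16×10^5 N/C.

E ≈ 6.16e5 N/C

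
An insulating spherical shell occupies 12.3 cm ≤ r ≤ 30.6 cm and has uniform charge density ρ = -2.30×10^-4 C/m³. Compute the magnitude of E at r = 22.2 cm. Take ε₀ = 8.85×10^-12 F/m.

|E| ≈ 1.60×10^6 N/C

By spherical symmetry E is radial; choose a Gaussian sphere of radius r = 22.2 cm (within the shell material, 12.3 cm < r < 30.6 cm).
Only the shell between 12.3 cm and r is enclosed: Q_enc = ρ·(4π/3)(r³ − a³) = (-2.30×10^-4)·(4π/3)·((0.222)³ − (0.123)³) = -8.748×10^-6 C.
By Gauss's law, ∮E·dA = E·4πr² = Q_enc/ε₀.
E = |Q_enc|/(4πε₀r²) = (8.748e-6)/(4π·8.85×10^-12·(0.222)²) = 1.60×10^6 N/C.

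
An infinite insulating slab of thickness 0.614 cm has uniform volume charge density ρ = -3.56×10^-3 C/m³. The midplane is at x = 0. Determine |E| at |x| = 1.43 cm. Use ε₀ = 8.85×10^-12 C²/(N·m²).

The point |x| = 1.43 cm lies outside the slab (half-thickness 0.00307 m). A symmetric pillbox spanning the full slab encloses Q_enc = ρ·d·A.
Flux = 2EA ⇒ E = |ρ|d/(2ε₀), independent of distance outside.
E = (3.56e-3)(0.00614)/(2·8.85×10^-12) = 1.23e6 N/C.

1.23×10^6 V/m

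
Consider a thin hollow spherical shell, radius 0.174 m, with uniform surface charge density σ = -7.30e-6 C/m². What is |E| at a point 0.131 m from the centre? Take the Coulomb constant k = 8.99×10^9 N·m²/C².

Use a concentric Gaussian sphere at r = 0.131 m (inside the shell, r < 0.174 m).
No charge lies within this surface, so Q_enc = 0 and Gauss's law gives E·4πr² = 0 ⇒ E = 0.

E = 0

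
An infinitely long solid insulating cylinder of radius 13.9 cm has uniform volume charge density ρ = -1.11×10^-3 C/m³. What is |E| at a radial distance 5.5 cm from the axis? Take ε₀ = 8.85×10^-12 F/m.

By cylindrical symmetry E is radial; use a coaxial Gaussian cylinder of radius 5.5 cm and length L (r < R).
Charge inside radius r per length L is ρ·πr²·L, so λ_enc = ρπr² = -1.055×10^-5 C/m.
Gauss's law: E·2πrL = λ_enc L/ε₀.
E = |λ_enc|/(2πε₀r) = (1.055×10^-5)/(2π·8.85×10^-12·0.055) = 3.45e6 N/C.

3.45×10^6 V/m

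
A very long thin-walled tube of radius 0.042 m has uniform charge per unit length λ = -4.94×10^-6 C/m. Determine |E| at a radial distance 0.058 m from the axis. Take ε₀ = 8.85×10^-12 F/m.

Coaxial Gaussian cylinder, radius r = 0.058 m, length L (r > 0.042 m).
The full line charge is enclosed: λ_enc = -4.94e-6 C/m.
Gauss's law: E·2πrL = λ_enc L/ε₀.
E = |λ_enc|/(2πε₀r) = (4.94e-6)/(2π·8.85×10^-12·0.058) = 1.53×10^6 N/C.

|E| = 1.53e6 N/C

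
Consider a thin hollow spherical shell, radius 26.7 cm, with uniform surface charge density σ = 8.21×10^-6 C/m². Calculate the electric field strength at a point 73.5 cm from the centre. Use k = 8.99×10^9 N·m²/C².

Symmetry ⇒ E = E(r) r̂. Gaussian sphere of radius r = 73.5 cm (r > 26.7 cm).
The entire shell is enclosed: Q_enc = σ·4πR² = (8.21×10^-6)·4π·(0.267)² = 7.355×10^-6 C.
Gauss's law: E·4πr² = Q_enc/ε₀.
E = k|Q_enc|/r² = (8.99×10^9)(7.355×10^-6)/(0.735)² = 1.22×10^5 N/C.

|E| ≈ 1.22×10^5 V/m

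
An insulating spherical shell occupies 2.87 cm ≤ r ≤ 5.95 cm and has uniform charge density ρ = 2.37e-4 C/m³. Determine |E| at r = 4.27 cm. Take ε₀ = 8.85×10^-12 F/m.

Take a concentric spherical Gaussian surface of radius r = 4.27 cm (within the shell material, 2.87 cm < r < 5.95 cm).
Enclosed charge is the volume from a to r: Q_enc = (4π/3)ρ(r³ − a³) = 5.382×10^-8 C.
By Gauss's law, ∮E·dA = E·4πr² = Q_enc/ε₀.
E = |Q_enc|/(4πε₀r²) = (5.382×10^-8)/(4π·8.85×10^-12·(0.0427)²) = 2.65×10^5 N/C.

|E| = 2.65e5 N/C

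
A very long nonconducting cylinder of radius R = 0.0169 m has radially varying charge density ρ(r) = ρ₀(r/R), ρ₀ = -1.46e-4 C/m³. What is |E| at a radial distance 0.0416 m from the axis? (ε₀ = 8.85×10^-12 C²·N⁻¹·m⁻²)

Coaxial Gaussian cylinder, radius r = 0.0416 m, length L (r > R, full charge per length enclosed).
λ_enc = 2π ∫₀^R ρ₀(r'/R)^1 r' dr' = 2πρ₀R²/3 = -8.733e-8 C/m.
Since E is radial and uniform over the curved surface, Φ = E·2πrL = Q_enc/ε₀ = λ_enc L/ε₀.
E = |λ_enc|/(2πε₀r) = (8.733×10^-8)/(2π·8.85×10^-12·0.0416) = 3.78×10^4 N/C.

3.78×10^4 V/m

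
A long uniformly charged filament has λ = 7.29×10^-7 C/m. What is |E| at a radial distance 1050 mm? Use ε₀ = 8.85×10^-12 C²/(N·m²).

E = 1.25e4 V/m

Coaxial Gaussian cylinder, radius r = 1050 mm, length L.
Q_enc = λL, so λ_enc = 7.29×10^-7 C/m.
Since E is radial and uniform over the curved surface, Φ = E·2πrL = Q_enc/ε₀ = λ_enc L/ε₀.
E = |λ_enc|/(2πε₀r) = (7.29e-7)/(2π·8.85×10^-12·1.05) = 1.25×10^4 N/C.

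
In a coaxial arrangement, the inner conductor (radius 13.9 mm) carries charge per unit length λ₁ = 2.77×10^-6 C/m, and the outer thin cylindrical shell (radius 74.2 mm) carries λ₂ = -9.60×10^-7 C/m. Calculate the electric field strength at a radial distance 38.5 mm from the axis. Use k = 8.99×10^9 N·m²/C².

1.29e6 N/C

By cylindrical symmetry E is radial; use a coaxial Gaussian cylinder of radius 38.5 mm and length L (between the conductors, 13.9 mm < r < 74.2 mm).
The shell at 74.2 mm lies outside the Gaussian surface, so λ_enc = λ₁ = 2.77×10^-6 C/m.
Applying ∮E·dA = Q_enc/ε₀ with the end caps contributing no flux:
E = 2k|λ_enc|/r = 2(8.99×10^9)(2.77e-6)/(0.0385) = 1.29e6 N/C.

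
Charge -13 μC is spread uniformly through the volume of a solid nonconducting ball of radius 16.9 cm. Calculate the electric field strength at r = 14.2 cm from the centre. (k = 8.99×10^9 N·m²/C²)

By spherical symmetry E is radial; choose a Gaussian sphere of radius r = 14.2 cm (r < R).
For a uniform sphere the enclosed fraction is (r/R)³, so Q_enc = (-13 μC)(0.142/0.169)³ = -7.712×10^-6 C.
By Gauss's law, ∮E·dA = E·4πr² = Q_enc/ε₀.
E = k|Q_enc|/r² = (8.99×10^9)(7.712×10^-6)/(0.142)² = 3.44e6 N/C.

E ≈ 3.44e6 N/C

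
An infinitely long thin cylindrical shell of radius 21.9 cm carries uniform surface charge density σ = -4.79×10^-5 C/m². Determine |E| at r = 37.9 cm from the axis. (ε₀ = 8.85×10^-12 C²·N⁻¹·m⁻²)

By cylindrical symmetry E is radial; use a coaxial Gaussian cylinder of radius 37.9 cm and length L (r > 21.9 cm).
The whole shell is enclosed: λ_enc = σ·2πR = (-4.79×10^-5)·2π·(0.219) = -6.591×10^-5 C/m.
Applying ∮E·dA = Q_enc/ε₀ with the end caps contributing no flux:
E = |λ_enc|/(2πε₀r) = (6.591×10^-5)/(2π·8.85×10^-12·0.379) = 3.13×10^6 N/C.

E ≈ 3.13×10^6 V/m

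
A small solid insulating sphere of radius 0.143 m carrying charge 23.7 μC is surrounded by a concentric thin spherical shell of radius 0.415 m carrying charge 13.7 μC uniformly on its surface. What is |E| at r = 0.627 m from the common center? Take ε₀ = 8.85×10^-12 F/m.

Take a concentric spherical Gaussian surface of radius r = 0.627 m (r > 0.415 m, enclosing both).
Q_enc = (23.7 μC) + (13.7 μC) = 3.74×10^-5 C.
Since E is radial and uniform over the Gaussian sphere, Φ = E·4πr² = Q_enc/ε₀.
E = |Q_enc|/(4πε₀r²) = (3.74×10^-5)/(4π·8.85×10^-12·(0.627)²) = 8.55×10^5 N/C.

E ≈ 8.55×10^5 N/C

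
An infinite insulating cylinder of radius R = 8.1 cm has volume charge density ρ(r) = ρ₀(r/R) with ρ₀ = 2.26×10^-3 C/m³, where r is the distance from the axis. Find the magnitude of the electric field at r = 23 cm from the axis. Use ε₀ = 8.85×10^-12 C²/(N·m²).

By cylindrical symmetry E is radial; use a coaxial Gaussian cylinder of radius 23 cm and length L (r > R, full charge per length enclosed).
λ_enc = 2π ∫₀^R ρ₀(r'/R)^1 r' dr' = 2πρ₀R²/3 = 3.106e-5 C/m.
Applying ∮E·dA = Q_enc/ε₀ with the end caps contributing no flux:
E = |λ_enc|/(2πε₀r) = (3.106×10^-5)/(2π·8.85×10^-12·0.23) = 2.43e6 N/C.

E ≈ 2.43×10^6 N/C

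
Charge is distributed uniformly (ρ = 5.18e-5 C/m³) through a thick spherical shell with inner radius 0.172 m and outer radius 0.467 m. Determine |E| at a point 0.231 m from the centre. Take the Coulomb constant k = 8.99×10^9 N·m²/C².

|E| = 2.65×10^5 N/C

Take a concentric spherical Gaussian surface of radius r = 0.231 m (within the shell material, 0.172 m < r < 0.467 m).
Enclosed charge is the volume from a to r: Q_enc = (4π/3)ρ(r³ − a³) = 1.57×10^-6 C.
Applying ∮E·dA = Q_enc/ε₀ with Φ = E(4πr²):
E = k|Q_enc|/r² = (8.99×10^9)(1.57×10^-6)/(0.231)² = 2.65×10^5 N/C.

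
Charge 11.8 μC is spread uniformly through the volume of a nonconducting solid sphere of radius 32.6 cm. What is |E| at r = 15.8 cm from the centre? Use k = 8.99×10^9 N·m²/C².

E ≈ 4.84×10^5 V/m

Take a concentric spherical Gaussian surface of radius r = 15.8 cm (r < R).
For a uniform sphere the enclosed fraction is (r/R)³, so Q_enc = (11.8 μC)(0.158/0.326)³ = 1.343×10^-6 C.
Gauss's law: E·4πr² = Q_enc/ε₀.
E = k|Q_enc|/r² = (8.99×10^9)(1.343×10^-6)/(0.158)² = 4.84×10^5 N/C.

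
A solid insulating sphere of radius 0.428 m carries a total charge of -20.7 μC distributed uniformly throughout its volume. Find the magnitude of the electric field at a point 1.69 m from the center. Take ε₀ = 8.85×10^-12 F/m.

Symmetry ⇒ E = E(r) r̂. Gaussian sphere of radius r = 1.69 m (r > R, so the entire charge is enclosed).
Q_enc = -20.7 μC = -2.07e-5 C.
Since E is radial and uniform over the Gaussian sphere, Φ = E·4πr² = Q_enc/ε₀.
E = |Q_enc|/(4πε₀r²) = (2.07e-5)/(4π·8.85×10^-12·(1.69)²) = 6.52e4 N/C.

|E| = 6.52×10^4 N/C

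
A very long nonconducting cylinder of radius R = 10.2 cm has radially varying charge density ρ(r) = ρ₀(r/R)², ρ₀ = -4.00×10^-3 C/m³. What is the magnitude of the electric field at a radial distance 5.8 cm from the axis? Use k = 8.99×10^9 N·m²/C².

|E| ≈ 2.12e6 V/m

Coaxial Gaussian cylinder, radius r = 5.8 cm, length L (r < R).
λ_enc = ∫₀^r ρ(r')·2πr' dr' = (2πρ₀/R²)·r^4/4 = -6.834×10^-6 C/m.
By Gauss's law (flux through the curved wall only), E·2πrL = λ_enc L/ε₀.
E = 2k|λ_enc|/r = 2(8.99×10^9)(6.834×10^-6)/(0.058) = 2.12×10^6 N/C.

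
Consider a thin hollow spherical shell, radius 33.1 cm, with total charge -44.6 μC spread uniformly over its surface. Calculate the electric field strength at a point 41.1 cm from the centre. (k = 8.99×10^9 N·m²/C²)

2.37×10^6 N/C

Take a concentric spherical Gaussian surface of radius r = 41.1 cm (r > 33.1 cm).
The entire shell is enclosed: Q_enc = -4.46×10^-5 C.
By Gauss's law, ∮E·dA = E·4πr² = Q_enc/ε₀.
E = k|Q_enc|/r² = (8.99×10^9)(4.46×10^-5)/(0.411)² = 2.37×10^6 N/C.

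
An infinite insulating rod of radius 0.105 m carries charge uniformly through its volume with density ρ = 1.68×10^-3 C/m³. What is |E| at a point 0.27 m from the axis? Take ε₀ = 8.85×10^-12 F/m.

|E| = 3.88×10^6 V/m

Coaxial Gaussian cylinder, radius r = 0.27 m, length L (r > 0.105 m, full cross-section enclosed).
λ_enc = ρ·πR² = (1.68e-3)π(0.105)² = 5.819×10^-5 C/m.
Applying ∮E·dA = Q_enc/ε₀ with the end caps contributing no flux:
E = |λ_enc|/(2πε₀r) = (5.819×10^-5)/(2π·8.85×10^-12·0.27) = 3.88e6 N/C.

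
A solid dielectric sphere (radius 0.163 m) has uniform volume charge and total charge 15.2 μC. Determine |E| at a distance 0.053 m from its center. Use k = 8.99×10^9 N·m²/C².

|E| = 1.67e6 N/C

Use a concentric Gaussian sphere at r = 0.053 m (r < R).
Only the charge within r is enclosed: Q_enc = Q·(r/R)³ = (15.2 μC)·(0.053 m/0.163 m)³ = 5.225×10^-7 C.
Since E is radial and uniform over the Gaussian sphere, Φ = E·4πr² = Q_enc/ε₀.
E = k|Q_enc|/r² = (8.99×10^9)(5.225×10^-7)/(0.053)² = 1.67×10^6 N/C.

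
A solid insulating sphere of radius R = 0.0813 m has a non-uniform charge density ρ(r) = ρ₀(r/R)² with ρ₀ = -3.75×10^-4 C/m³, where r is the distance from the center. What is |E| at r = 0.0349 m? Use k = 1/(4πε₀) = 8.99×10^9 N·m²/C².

Take a concentric spherical Gaussian surface of radius r = 0.0349 m (r < R).
Q_enc = ∫₀^r ρ(r')·4πr'² dr' = (4πρ₀/R²) ∫₀^r r'^4 dr' = 4πρ₀ r^5/(5·R²) = -7.383×10^-9 C.
Applying ∮E·dA = Q_enc/ε₀ with Φ = E(4πr²):
E = k|Q_enc|/r² = (8.99×10^9)(7.383×10^-9)/(0.0349)² = 5.45×10^4 N/C.

E ≈ 5.45×10^4 V/m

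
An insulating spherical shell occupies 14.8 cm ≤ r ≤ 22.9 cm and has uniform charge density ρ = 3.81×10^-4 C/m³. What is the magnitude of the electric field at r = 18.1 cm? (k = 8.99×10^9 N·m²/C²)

Take a concentric spherical Gaussian surface of radius r = 18.1 cm (within the shell material, 14.8 cm < r < 22.9 cm).
Enclosed charge is the volume from a to r: Q_enc = (4π/3)ρ(r³ − a³) = 4.29×10^-6 C.
By Gauss's law, ∮E·dA = E·4πr² = Q_enc/ε₀.
E = k|Q_enc|/r² = (8.99×10^9)(4.29×10^-6)/(0.181)² = 1.18e6 N/C.

E ≈ 1.18×10^6 N/C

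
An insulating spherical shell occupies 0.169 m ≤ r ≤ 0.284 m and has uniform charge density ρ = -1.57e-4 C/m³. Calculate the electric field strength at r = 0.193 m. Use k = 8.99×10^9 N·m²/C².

3.75×10^5 N/C

By spherical symmetry E is radial; choose a Gaussian sphere of radius r = 0.193 m (within the shell material, 0.169 m < r < 0.284 m).
Only the shell between 0.169 m and r is enclosed: Q_enc = ρ·(4π/3)(r³ − a³) = (-1.57×10^-4)·(4π/3)·((0.193)³ − (0.169)³) = -1.554×10^-6 C.
By Gauss's law, ∮E·dA = E·4πr² = Q_enc/ε₀.
E = k|Q_enc|/r² = (8.99×10^9)(1.554×10^-6)/(0.193)² = 3.75×10^5 N/C.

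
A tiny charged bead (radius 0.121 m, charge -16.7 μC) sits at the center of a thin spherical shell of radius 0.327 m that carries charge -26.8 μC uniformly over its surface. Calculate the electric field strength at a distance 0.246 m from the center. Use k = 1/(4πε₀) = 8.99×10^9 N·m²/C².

|E| ≈ 2.48×10^6 V/m

Take a concentric spherical Gaussian surface of radius r = 0.246 m (between the bodies, 0.121 m < r < 0.327 m).
Only the inner charge is enclosed; the outer shell contributes nothing inside itself. Q_enc = -16.7 μC = -1.67×10^-5 C.
Since E is radial and uniform over the Gaussian sphere, Φ = E·4πr² = Q_enc/ε₀.
E = k|Q_enc|/r² = (8.99×10^9)(1.67×10^-5)/(0.246)² = 2.48e6 N/C.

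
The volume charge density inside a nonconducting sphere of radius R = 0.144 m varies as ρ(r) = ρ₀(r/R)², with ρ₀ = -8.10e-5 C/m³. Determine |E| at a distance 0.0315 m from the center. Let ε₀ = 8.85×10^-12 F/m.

E ≈ 2.76×10^3 N/C

Take a concentric spherical Gaussian surface of radius r = 0.0315 m (r < R).
Q_enc = ∫₀^r ρ(r')·4πr'² dr' = (4πρ₀/R²) ∫₀^r r'^4 dr' = 4πρ₀ r^5/(5·R²) = -3.045e-10 C.
By Gauss's law, ∮E·dA = E·4πr² = Q_enc/ε₀.
E = |Q_enc|/(4πε₀r²) = (3.045×10^-10)/(4π·8.85×10^-12·(0.0315)²) = 2.76e3 N/C.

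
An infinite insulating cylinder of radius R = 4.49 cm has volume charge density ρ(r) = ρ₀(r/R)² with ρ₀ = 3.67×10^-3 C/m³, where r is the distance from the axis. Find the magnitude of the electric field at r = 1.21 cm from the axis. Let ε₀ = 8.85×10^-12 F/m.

E = 9.11×10^4 N/C

Choose a coaxial cylinder of radius r = 1.21 cm (arbitrary length L) as the Gaussian surface (r < R).
Integrating ρ over the cross-section to radius r: λ_enc = (2πρ₀/R²) ∫₀^r r'^3 dr' = 2πρ₀ r^4/(4·R²) = 6.13e-8 C/m.
Gauss's law: E·2πrL = λ_enc L/ε₀.
E = |λ_enc|/(2πε₀r) = (6.13e-8)/(2π·8.85×10^-12·0.0121) = 9.11×10^4 N/C.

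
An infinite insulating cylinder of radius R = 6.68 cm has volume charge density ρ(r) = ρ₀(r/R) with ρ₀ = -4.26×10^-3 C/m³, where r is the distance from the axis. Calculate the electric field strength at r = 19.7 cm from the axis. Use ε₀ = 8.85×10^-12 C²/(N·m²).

Choose a coaxial cylinder of radius r = 19.7 cm (arbitrary length L) as the Gaussian surface (r > R, full charge per length enclosed).
λ_enc = 2π ∫₀^R ρ₀(r'/R)^1 r' dr' = 2πρ₀R²/3 = -3.981e-5 C/m.
Gauss's law: E·2πrL = λ_enc L/ε₀.
E = |λ_enc|/(2πε₀r) = (3.981×10^-5)/(2π·8.85×10^-12·0.197) = 3.63e6 N/C.

|E| = 3.63e6 N/C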